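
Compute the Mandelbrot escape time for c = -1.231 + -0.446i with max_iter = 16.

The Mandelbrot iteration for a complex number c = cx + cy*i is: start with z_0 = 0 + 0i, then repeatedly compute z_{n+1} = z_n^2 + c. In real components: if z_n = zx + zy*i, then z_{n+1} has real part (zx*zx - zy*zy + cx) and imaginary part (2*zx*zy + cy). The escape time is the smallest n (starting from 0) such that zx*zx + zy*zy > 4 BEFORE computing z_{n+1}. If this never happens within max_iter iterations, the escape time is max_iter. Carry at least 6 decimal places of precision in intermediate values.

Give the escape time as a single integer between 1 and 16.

Answer: 6

Derivation:
z_0 = 0 + 0i, c = -1.2310 + -0.4460i
Iter 1: z = -1.2310 + -0.4460i, |z|^2 = 1.7143
Iter 2: z = 0.0854 + 0.6521i, |z|^2 = 0.4325
Iter 3: z = -1.6489 + -0.3346i, |z|^2 = 2.8307
Iter 4: z = 1.3758 + 0.6573i, |z|^2 = 2.3250
Iter 5: z = 0.2298 + 1.3628i, |z|^2 = 1.9099
Iter 6: z = -3.0353 + 0.1805i, |z|^2 = 9.2454
Escaped at iteration 6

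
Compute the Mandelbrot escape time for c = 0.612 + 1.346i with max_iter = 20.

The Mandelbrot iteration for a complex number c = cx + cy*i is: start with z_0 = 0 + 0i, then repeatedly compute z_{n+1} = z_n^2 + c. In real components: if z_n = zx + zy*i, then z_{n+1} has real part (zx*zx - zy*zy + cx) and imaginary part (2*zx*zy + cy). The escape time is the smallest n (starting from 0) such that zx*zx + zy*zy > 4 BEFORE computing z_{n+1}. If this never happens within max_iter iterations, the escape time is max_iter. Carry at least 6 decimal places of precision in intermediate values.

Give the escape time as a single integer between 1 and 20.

z_0 = 0 + 0i, c = 0.6120 + 1.3460i
Iter 1: z = 0.6120 + 1.3460i, |z|^2 = 2.1863
Iter 2: z = -0.8252 + 2.9935i, |z|^2 = 9.6420
Escaped at iteration 2

Answer: 2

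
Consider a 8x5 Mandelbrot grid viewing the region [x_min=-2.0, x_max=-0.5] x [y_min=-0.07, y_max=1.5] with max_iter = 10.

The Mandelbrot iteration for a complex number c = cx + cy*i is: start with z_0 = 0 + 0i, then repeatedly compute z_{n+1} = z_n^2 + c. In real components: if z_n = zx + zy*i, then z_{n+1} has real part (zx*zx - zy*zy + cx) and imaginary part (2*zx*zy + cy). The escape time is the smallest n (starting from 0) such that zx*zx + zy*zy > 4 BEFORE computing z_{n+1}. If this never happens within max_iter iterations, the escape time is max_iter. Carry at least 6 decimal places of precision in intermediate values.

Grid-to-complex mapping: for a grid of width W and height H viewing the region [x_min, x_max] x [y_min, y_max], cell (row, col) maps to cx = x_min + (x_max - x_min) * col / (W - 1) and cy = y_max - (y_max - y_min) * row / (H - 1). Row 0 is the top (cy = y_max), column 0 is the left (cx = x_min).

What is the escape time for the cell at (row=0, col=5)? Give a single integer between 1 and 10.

Answer: 2

Derivation:
z_0 = 0 + 0i, c = -0.9286 + 1.5000i
Iter 1: z = -0.9286 + 1.5000i, |z|^2 = 3.1122
Iter 2: z = -2.3163 + -1.2857i, |z|^2 = 7.0184
Escaped at iteration 2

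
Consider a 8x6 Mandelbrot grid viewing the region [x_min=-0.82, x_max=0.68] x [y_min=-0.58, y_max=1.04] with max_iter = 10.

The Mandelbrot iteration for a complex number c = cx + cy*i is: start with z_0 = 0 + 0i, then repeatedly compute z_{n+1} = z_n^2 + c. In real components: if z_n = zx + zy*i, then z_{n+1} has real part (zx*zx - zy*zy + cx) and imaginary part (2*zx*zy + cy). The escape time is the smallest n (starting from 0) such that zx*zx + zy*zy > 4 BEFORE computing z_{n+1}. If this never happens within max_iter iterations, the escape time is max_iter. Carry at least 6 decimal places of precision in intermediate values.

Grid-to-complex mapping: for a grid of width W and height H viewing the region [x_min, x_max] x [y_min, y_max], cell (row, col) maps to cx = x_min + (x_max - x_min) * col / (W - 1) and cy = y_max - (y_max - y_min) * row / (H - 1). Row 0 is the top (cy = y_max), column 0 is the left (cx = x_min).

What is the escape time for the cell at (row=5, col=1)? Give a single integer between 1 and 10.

z_0 = 0 + 0i, c = -0.6057 + -0.5800i
Iter 1: z = -0.6057 + -0.5800i, |z|^2 = 0.7033
Iter 2: z = -0.5752 + 0.1226i, |z|^2 = 0.3459
Iter 3: z = -0.2899 + -0.7211i, |z|^2 = 0.6040
Iter 4: z = -1.0416 + -0.1620i, |z|^2 = 1.1113
Iter 5: z = 0.4531 + -0.2426i, |z|^2 = 0.2641
Iter 6: z = -0.4593 + -0.7998i, |z|^2 = 0.8506
Iter 7: z = -1.0345 + 0.1547i, |z|^2 = 1.0941
Iter 8: z = 0.4405 + -0.9000i, |z|^2 = 1.0041
Iter 9: z = -1.2217 + -1.3729i, |z|^2 = 3.3776

Answer: 10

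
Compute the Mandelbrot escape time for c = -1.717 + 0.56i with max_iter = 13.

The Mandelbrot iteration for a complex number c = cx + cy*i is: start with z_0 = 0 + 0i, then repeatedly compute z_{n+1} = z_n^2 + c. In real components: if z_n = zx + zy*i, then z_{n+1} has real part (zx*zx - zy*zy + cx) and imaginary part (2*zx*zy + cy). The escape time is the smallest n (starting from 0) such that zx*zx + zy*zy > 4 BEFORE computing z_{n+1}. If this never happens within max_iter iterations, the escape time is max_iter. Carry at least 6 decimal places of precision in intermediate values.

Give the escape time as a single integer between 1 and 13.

Answer: 3

Derivation:
z_0 = 0 + 0i, c = -1.7170 + 0.5600i
Iter 1: z = -1.7170 + 0.5600i, |z|^2 = 3.2617
Iter 2: z = 0.9175 + -1.3630i, |z|^2 = 2.6997
Iter 3: z = -2.7331 + -1.9411i, |z|^2 = 11.2378
Escaped at iteration 3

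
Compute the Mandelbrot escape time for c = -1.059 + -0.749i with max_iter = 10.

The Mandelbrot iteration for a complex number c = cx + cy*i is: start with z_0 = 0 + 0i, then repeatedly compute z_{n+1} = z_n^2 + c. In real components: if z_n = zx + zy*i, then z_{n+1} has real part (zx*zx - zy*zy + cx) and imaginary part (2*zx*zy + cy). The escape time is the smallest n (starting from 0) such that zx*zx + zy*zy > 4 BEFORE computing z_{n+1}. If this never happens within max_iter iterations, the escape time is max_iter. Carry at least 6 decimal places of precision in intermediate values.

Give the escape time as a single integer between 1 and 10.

Answer: 3

Derivation:
z_0 = 0 + 0i, c = -1.0590 + -0.7490i
Iter 1: z = -1.0590 + -0.7490i, |z|^2 = 1.6825
Iter 2: z = -0.4985 + 0.8374i, |z|^2 = 0.9497
Iter 3: z = -1.5117 + -1.5839i, |z|^2 = 4.7939
Escaped at iteration 3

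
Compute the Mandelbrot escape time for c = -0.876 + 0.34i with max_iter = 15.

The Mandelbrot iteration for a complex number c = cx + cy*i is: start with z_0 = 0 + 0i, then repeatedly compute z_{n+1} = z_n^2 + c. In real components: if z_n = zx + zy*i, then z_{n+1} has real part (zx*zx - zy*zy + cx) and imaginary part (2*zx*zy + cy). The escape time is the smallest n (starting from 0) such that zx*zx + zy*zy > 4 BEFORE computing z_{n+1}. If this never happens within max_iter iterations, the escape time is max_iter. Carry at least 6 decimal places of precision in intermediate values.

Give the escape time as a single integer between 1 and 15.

z_0 = 0 + 0i, c = -0.8760 + 0.3400i
Iter 1: z = -0.8760 + 0.3400i, |z|^2 = 0.8830
Iter 2: z = -0.2242 + -0.2557i, |z|^2 = 0.1156
Iter 3: z = -0.8911 + 0.4547i, |z|^2 = 1.0008
Iter 4: z = -0.2887 + -0.4703i, |z|^2 = 0.3045
Iter 5: z = -1.0138 + 0.6115i, |z|^2 = 1.4018
Iter 6: z = -0.2221 + -0.9000i, |z|^2 = 0.8592
Iter 7: z = -1.6366 + 0.7397i, |z|^2 = 3.2256
Iter 8: z = 1.2553 + -2.0812i, |z|^2 = 5.9072
Escaped at iteration 8

Answer: 8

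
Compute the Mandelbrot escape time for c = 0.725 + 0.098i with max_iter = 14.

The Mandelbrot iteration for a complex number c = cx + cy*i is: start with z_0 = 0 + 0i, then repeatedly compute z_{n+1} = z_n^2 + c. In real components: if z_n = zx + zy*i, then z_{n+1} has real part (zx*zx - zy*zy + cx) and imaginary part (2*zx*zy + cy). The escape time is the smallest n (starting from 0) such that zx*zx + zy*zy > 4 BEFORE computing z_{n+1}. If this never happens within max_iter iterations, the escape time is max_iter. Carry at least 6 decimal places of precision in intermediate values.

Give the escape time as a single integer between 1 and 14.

Answer: 3

Derivation:
z_0 = 0 + 0i, c = 0.7250 + 0.0980i
Iter 1: z = 0.7250 + 0.0980i, |z|^2 = 0.5352
Iter 2: z = 1.2410 + 0.2401i, |z|^2 = 1.5978
Iter 3: z = 2.2075 + 0.6939i, |z|^2 = 5.3545
Escaped at iteration 3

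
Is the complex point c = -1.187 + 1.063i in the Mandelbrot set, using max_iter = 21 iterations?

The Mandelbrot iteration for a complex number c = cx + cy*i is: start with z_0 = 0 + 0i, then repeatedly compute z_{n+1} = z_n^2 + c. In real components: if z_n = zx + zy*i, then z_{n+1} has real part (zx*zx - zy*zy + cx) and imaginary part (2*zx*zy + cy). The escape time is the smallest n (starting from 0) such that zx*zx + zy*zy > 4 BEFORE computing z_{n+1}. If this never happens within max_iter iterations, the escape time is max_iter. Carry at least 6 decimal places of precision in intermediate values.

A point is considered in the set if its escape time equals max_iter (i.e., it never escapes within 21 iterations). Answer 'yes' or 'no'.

z_0 = 0 + 0i, c = -1.1870 + 1.0630i
Iter 1: z = -1.1870 + 1.0630i, |z|^2 = 2.5389
Iter 2: z = -0.9080 + -1.4606i, |z|^2 = 2.9577
Iter 3: z = -2.4958 + 3.7154i, |z|^2 = 20.0330
Escaped at iteration 3

Answer: no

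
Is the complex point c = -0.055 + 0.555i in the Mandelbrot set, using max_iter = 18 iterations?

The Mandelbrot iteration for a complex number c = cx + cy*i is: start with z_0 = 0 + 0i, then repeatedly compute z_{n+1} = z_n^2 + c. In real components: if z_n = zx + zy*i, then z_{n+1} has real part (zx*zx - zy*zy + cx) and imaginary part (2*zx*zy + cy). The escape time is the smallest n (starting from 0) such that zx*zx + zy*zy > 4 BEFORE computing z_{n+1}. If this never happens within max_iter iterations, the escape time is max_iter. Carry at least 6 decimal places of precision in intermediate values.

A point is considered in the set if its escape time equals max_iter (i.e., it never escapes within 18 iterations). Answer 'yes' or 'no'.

z_0 = 0 + 0i, c = -0.0550 + 0.5550i
Iter 1: z = -0.0550 + 0.5550i, |z|^2 = 0.3111
Iter 2: z = -0.3600 + 0.4940i, |z|^2 = 0.3736
Iter 3: z = -0.1694 + 0.1994i, |z|^2 = 0.0684
Iter 4: z = -0.0661 + 0.4875i, |z|^2 = 0.2420
Iter 5: z = -0.2883 + 0.4906i, |z|^2 = 0.3238
Iter 6: z = -0.2126 + 0.2722i, |z|^2 = 0.1193
Iter 7: z = -0.0839 + 0.4393i, |z|^2 = 0.2000
Iter 8: z = -0.2409 + 0.4813i, |z|^2 = 0.2897
Iter 9: z = -0.2286 + 0.3231i, |z|^2 = 0.1566
Iter 10: z = -0.1071 + 0.4073i, |z|^2 = 0.1774
Iter 11: z = -0.2094 + 0.4678i, |z|^2 = 0.2626
Iter 12: z = -0.2299 + 0.3591i, |z|^2 = 0.1818
Iter 13: z = -0.1311 + 0.3899i, |z|^2 = 0.1692
Iter 14: z = -0.1898 + 0.4528i, |z|^2 = 0.2410
Iter 15: z = -0.2240 + 0.3831i, |z|^2 = 0.1970
Iter 16: z = -0.1516 + 0.3834i, |z|^2 = 0.1700
Iter 17: z = -0.1790 + 0.4388i, |z|^2 = 0.2245
Did not escape in 18 iterations → in set

Answer: yes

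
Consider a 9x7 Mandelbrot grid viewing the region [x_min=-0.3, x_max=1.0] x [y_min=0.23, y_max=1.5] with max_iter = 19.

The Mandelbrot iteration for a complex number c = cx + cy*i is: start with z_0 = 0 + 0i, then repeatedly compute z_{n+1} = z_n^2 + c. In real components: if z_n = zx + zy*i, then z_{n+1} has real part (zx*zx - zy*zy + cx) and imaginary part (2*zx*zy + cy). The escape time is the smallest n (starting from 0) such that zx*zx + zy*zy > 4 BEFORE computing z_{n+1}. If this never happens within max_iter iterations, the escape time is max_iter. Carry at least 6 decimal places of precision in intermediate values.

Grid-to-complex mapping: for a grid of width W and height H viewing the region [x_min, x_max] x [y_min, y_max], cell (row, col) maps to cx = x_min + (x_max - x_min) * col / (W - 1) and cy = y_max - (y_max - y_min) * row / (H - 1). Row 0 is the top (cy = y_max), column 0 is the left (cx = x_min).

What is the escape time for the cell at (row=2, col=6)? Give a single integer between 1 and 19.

Answer: 2

Derivation:
z_0 = 0 + 0i, c = 0.6750 + 1.0767i
Iter 1: z = 0.6750 + 1.0767i, |z|^2 = 1.6148
Iter 2: z = -0.0286 + 2.5302i, |z|^2 = 6.4026
Escaped at iteration 2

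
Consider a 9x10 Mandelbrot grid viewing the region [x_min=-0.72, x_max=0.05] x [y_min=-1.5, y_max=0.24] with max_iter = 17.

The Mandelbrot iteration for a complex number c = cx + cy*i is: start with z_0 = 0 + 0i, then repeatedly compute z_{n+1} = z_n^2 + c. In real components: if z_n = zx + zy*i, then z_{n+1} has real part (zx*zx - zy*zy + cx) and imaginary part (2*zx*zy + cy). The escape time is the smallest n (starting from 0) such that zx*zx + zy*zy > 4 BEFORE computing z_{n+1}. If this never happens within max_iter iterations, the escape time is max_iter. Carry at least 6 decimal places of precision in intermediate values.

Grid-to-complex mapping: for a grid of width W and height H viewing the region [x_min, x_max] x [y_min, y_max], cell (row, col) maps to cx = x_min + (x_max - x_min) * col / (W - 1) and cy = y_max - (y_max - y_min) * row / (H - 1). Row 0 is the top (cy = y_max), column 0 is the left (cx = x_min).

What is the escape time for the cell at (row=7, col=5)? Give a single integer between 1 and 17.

z_0 = 0 + 0i, c = -0.2387 + -1.1133i
Iter 1: z = -0.2387 + -1.1133i, |z|^2 = 1.2965
Iter 2: z = -1.4213 + -0.5817i, |z|^2 = 2.3584
Iter 3: z = 1.4428 + 0.5402i, |z|^2 = 2.3736
Iter 4: z = 1.5512 + 0.4455i, |z|^2 = 2.6047
Iter 5: z = 1.9690 + 0.2689i, |z|^2 = 3.9491
Iter 6: z = 3.5658 + -0.0546i, |z|^2 = 12.7179
Escaped at iteration 6

Answer: 6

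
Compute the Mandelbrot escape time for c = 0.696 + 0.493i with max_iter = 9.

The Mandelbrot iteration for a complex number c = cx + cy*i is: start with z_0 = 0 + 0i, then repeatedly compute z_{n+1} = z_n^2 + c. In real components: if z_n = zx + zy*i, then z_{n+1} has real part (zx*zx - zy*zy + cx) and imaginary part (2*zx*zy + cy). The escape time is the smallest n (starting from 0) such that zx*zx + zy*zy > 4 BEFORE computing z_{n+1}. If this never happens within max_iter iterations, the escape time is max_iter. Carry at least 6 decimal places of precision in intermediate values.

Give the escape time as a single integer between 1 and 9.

Answer: 3

Derivation:
z_0 = 0 + 0i, c = 0.6960 + 0.4930i
Iter 1: z = 0.6960 + 0.4930i, |z|^2 = 0.7275
Iter 2: z = 0.9374 + 1.1793i, |z|^2 = 2.2693
Iter 3: z = 0.1840 + 2.7038i, |z|^2 = 7.3443
Escaped at iteration 3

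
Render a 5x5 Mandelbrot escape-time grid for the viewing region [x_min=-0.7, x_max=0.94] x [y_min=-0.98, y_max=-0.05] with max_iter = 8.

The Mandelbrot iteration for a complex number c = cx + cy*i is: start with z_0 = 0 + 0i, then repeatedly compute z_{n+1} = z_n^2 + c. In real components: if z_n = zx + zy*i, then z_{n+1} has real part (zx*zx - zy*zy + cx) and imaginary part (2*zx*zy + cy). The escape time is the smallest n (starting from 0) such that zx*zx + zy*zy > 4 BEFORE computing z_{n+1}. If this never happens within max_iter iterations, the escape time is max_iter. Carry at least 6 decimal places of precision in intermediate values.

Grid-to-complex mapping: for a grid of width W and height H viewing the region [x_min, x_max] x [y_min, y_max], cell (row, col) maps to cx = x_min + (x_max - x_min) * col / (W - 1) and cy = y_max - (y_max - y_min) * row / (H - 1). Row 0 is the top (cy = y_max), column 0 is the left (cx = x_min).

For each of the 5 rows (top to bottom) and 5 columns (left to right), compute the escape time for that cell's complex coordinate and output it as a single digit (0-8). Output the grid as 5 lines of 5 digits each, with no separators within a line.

Answer: 88853
88853
78842
48732
45422

Derivation:
(row=0, col=0): c = -0.7000 + -0.0500i → escape time 8
(row=0, col=1): c = -0.2900 + -0.0500i → escape time 8
(row=0, col=2): c = 0.1200 + -0.0500i → escape time 8
(row=0, col=3): c = 0.5300 + -0.0500i → escape time 5
(row=0, col=4): c = 0.9400 + -0.0500i → escape time 3
(row=1, col=0): c = -0.7000 + -0.2825i → escape time 8
(row=1, col=1): c = -0.2900 + -0.2825i → escape time 8
(row=1, col=2): c = 0.1200 + -0.2825i → escape time 8
(row=1, col=3): c = 0.5300 + -0.2825i → escape time 5
(row=1, col=4): c = 0.9400 + -0.2825i → escape time 3
(row=2, col=0): c = -0.7000 + -0.5150i → escape time 7
(row=2, col=1): c = -0.2900 + -0.5150i → escape time 8
(row=2, col=2): c = 0.1200 + -0.5150i → escape time 8
(row=2, col=3): c = 0.5300 + -0.5150i → escape time 4
(row=2, col=4): c = 0.9400 + -0.5150i → escape time 2
(row=3, col=0): c = -0.7000 + -0.7475i → escape time 4
(row=3, col=1): c = -0.2900 + -0.7475i → escape time 8
(row=3, col=2): c = 0.1200 + -0.7475i → escape time 7
(row=3, col=3): c = 0.5300 + -0.7475i → escape time 3
(row=3, col=4): c = 0.9400 + -0.7475i → escape time 2
(row=4, col=0): c = -0.7000 + -0.9800i → escape time 4
(row=4, col=1): c = -0.2900 + -0.9800i → escape time 5
(row=4, col=2): c = 0.1200 + -0.9800i → escape time 4
(row=4, col=3): c = 0.5300 + -0.9800i → escape time 2
(row=4, col=4): c = 0.9400 + -0.9800i → escape time 2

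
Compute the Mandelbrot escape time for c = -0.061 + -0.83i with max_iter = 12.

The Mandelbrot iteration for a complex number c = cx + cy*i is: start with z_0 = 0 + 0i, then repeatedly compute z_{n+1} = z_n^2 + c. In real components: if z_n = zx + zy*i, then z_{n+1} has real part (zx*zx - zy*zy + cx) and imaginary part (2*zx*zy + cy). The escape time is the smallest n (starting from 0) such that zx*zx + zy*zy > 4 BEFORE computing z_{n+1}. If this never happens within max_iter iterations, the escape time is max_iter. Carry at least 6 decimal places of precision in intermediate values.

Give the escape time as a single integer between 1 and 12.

Answer: 12

Derivation:
z_0 = 0 + 0i, c = -0.0610 + -0.8300i
Iter 1: z = -0.0610 + -0.8300i, |z|^2 = 0.6926
Iter 2: z = -0.7462 + -0.7287i, |z|^2 = 1.0878
Iter 3: z = -0.0353 + 0.2575i, |z|^2 = 0.0676
Iter 4: z = -0.1261 + -0.8482i, |z|^2 = 0.7353
Iter 5: z = -0.7645 + -0.6161i, |z|^2 = 0.9641
Iter 6: z = 0.1439 + 0.1120i, |z|^2 = 0.0332
Iter 7: z = -0.0529 + -0.7978i, |z|^2 = 0.6392
Iter 8: z = -0.6946 + -0.7457i, |z|^2 = 1.0385
Iter 9: z = -0.1345 + 0.2059i, |z|^2 = 0.0605
Iter 10: z = -0.0853 + -0.8854i, |z|^2 = 0.7912
Iter 11: z = -0.8376 + -0.6789i, |z|^2 = 1.1626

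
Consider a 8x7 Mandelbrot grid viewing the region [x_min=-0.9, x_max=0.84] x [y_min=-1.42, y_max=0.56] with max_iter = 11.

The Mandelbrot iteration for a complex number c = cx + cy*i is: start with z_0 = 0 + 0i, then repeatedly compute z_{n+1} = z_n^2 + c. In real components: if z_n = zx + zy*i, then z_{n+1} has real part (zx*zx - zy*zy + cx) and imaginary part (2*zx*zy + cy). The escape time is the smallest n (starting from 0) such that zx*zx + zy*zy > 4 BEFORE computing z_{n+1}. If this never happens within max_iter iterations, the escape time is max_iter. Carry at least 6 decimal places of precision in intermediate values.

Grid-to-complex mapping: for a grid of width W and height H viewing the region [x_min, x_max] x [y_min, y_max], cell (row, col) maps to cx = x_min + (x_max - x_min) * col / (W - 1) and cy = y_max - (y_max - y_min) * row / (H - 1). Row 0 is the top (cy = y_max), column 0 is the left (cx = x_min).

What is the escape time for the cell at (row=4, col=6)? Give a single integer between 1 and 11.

z_0 = 0 + 0i, c = 0.5914 + -0.7600i
Iter 1: z = 0.5914 + -0.7600i, |z|^2 = 0.9274
Iter 2: z = 0.3636 + -1.6590i, |z|^2 = 2.8844
Iter 3: z = -2.0285 + -1.9665i, |z|^2 = 7.9819
Escaped at iteration 3

Answer: 3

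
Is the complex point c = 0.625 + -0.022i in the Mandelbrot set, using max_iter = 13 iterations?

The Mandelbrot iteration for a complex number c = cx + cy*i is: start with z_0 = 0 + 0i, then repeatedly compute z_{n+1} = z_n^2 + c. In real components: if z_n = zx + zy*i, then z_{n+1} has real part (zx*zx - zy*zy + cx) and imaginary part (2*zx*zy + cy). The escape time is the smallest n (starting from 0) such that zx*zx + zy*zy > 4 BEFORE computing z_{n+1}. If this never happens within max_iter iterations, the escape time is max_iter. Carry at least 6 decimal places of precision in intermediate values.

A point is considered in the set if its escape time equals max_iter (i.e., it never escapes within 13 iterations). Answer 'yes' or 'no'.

z_0 = 0 + 0i, c = 0.6250 + -0.0220i
Iter 1: z = 0.6250 + -0.0220i, |z|^2 = 0.3911
Iter 2: z = 1.0151 + -0.0495i, |z|^2 = 1.0330
Iter 3: z = 1.6531 + -0.1225i, |z|^2 = 2.7476
Iter 4: z = 3.3426 + -0.4270i, |z|^2 = 11.3553
Escaped at iteration 4

Answer: no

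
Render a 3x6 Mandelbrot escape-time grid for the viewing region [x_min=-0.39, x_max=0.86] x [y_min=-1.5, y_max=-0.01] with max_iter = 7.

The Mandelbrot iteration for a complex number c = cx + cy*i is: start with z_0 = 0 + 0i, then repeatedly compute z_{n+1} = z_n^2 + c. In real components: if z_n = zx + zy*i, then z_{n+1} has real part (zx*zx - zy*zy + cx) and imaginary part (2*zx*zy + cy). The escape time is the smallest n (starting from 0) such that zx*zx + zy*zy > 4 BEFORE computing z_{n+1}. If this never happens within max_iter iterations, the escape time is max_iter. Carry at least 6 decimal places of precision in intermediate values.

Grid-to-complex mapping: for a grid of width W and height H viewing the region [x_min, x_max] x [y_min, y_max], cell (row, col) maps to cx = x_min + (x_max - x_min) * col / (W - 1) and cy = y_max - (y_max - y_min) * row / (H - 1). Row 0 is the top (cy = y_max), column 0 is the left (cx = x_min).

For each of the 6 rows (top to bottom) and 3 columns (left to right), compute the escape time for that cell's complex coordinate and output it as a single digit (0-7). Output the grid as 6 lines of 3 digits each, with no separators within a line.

Answer: 773
773
772
542
322
222

Derivation:
(row=0, col=0): c = -0.3900 + -0.0100i → escape time 7
(row=0, col=1): c = 0.2350 + -0.0100i → escape time 7
(row=0, col=2): c = 0.8600 + -0.0100i → escape time 3
(row=1, col=0): c = -0.3900 + -0.3080i → escape time 7
(row=1, col=1): c = 0.2350 + -0.3080i → escape time 7
(row=1, col=2): c = 0.8600 + -0.3080i → escape time 3
(row=2, col=0): c = -0.3900 + -0.6060i → escape time 7
(row=2, col=1): c = 0.2350 + -0.6060i → escape time 7
(row=2, col=2): c = 0.8600 + -0.6060i → escape time 2
(row=3, col=0): c = -0.3900 + -0.9040i → escape time 5
(row=3, col=1): c = 0.2350 + -0.9040i → escape time 4
(row=3, col=2): c = 0.8600 + -0.9040i → escape time 2
(row=4, col=0): c = -0.3900 + -1.2020i → escape time 3
(row=4, col=1): c = 0.2350 + -1.2020i → escape time 2
(row=4, col=2): c = 0.8600 + -1.2020i → escape time 2
(row=5, col=0): c = -0.3900 + -1.5000i → escape time 2
(row=5, col=1): c = 0.2350 + -1.5000i → escape time 2
(row=5, col=2): c = 0.8600 + -1.5000i → escape time 2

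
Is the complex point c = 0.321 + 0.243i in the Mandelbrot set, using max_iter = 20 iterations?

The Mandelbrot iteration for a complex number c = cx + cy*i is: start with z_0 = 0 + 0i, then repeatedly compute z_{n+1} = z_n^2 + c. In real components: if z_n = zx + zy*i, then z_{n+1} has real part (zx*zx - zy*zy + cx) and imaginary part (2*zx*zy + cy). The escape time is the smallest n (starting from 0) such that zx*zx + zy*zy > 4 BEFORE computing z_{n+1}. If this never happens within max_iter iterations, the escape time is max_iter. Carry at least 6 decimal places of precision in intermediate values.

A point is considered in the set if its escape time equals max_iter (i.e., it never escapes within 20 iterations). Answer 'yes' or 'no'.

Answer: yes

Derivation:
z_0 = 0 + 0i, c = 0.3210 + 0.2430i
Iter 1: z = 0.3210 + 0.2430i, |z|^2 = 0.1621
Iter 2: z = 0.3650 + 0.3990i, |z|^2 = 0.2924
Iter 3: z = 0.2950 + 0.5343i, |z|^2 = 0.3725
Iter 4: z = 0.1226 + 0.5582i, |z|^2 = 0.3267
Iter 5: z = 0.0244 + 0.3799i, |z|^2 = 0.1449
Iter 6: z = 0.1773 + 0.2615i, |z|^2 = 0.0998
Iter 7: z = 0.2840 + 0.3357i, |z|^2 = 0.1934
Iter 8: z = 0.2890 + 0.4337i, |z|^2 = 0.2716
Iter 9: z = 0.2164 + 0.4936i, |z|^2 = 0.2905
Iter 10: z = 0.1241 + 0.4566i, |z|^2 = 0.2239
Iter 11: z = 0.1279 + 0.3564i, |z|^2 = 0.1434
Iter 12: z = 0.2104 + 0.3342i, |z|^2 = 0.1559
Iter 13: z = 0.2536 + 0.3836i, |z|^2 = 0.2114
Iter 14: z = 0.2382 + 0.4375i, |z|^2 = 0.2482
Iter 15: z = 0.1863 + 0.4514i, |z|^2 = 0.2385
Iter 16: z = 0.1519 + 0.4112i, |z|^2 = 0.1921
Iter 17: z = 0.1750 + 0.3679i, |z|^2 = 0.1660
Iter 18: z = 0.2163 + 0.3718i, |z|^2 = 0.1850
Iter 19: z = 0.2295 + 0.4038i, |z|^2 = 0.2157
Did not escape in 20 iterations → in set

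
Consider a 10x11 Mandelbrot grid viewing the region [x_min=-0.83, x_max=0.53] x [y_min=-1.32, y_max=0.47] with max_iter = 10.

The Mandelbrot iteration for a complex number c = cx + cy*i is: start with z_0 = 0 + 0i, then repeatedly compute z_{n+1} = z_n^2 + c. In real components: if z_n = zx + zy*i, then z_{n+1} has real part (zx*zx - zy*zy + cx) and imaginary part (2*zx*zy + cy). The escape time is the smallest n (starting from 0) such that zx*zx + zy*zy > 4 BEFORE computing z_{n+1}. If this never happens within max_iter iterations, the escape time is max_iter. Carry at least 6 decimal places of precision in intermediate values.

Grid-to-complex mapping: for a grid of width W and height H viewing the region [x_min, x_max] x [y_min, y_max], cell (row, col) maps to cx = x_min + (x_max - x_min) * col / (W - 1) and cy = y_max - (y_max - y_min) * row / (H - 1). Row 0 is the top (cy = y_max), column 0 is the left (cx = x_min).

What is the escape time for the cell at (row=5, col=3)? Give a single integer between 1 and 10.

Answer: 10

Derivation:
z_0 = 0 + 0i, c = -0.3767 + -0.4250i
Iter 1: z = -0.3767 + -0.4250i, |z|^2 = 0.3225
Iter 2: z = -0.4154 + -0.1048i, |z|^2 = 0.1836
Iter 3: z = -0.2151 + -0.3379i, |z|^2 = 0.1604
Iter 4: z = -0.4446 + -0.2796i, |z|^2 = 0.2759
Iter 5: z = -0.2572 + -0.1764i, |z|^2 = 0.0973
Iter 6: z = -0.3416 + -0.3343i, |z|^2 = 0.2284
Iter 7: z = -0.3717 + -0.1966i, |z|^2 = 0.1768
Iter 8: z = -0.2772 + -0.2788i, |z|^2 = 0.1546
Iter 9: z = -0.3776 + -0.2704i, |z|^2 = 0.2157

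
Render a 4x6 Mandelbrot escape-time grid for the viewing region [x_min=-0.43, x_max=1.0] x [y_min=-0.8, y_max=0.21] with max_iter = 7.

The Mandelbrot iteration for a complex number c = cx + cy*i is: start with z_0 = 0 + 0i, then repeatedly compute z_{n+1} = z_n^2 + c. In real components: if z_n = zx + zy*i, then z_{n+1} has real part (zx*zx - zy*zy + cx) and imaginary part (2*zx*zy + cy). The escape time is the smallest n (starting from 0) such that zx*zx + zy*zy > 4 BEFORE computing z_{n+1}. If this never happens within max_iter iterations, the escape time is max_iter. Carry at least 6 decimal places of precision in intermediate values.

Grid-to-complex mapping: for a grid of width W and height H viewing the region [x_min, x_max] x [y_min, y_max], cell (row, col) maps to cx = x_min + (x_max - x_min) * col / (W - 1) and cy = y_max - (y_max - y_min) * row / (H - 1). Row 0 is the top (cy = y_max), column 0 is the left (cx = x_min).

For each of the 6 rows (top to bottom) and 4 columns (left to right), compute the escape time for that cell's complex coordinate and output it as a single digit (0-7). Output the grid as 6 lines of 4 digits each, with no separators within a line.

Answer: 7752
7752
7752
7752
7742
6732

Derivation:
(row=0, col=0): c = -0.4300 + 0.2100i → escape time 7
(row=0, col=1): c = 0.0467 + 0.2100i → escape time 7
(row=0, col=2): c = 0.5233 + 0.2100i → escape time 5
(row=0, col=3): c = 1.0000 + 0.2100i → escape time 2
(row=1, col=0): c = -0.4300 + 0.0080i → escape time 7
(row=1, col=1): c = 0.0467 + 0.0080i → escape time 7
(row=1, col=2): c = 0.5233 + 0.0080i → escape time 5
(row=1, col=3): c = 1.0000 + 0.0080i → escape time 2
(row=2, col=0): c = -0.4300 + -0.1940i → escape time 7
(row=2, col=1): c = 0.0467 + -0.1940i → escape time 7
(row=2, col=2): c = 0.5233 + -0.1940i → escape time 5
(row=2, col=3): c = 1.0000 + -0.1940i → escape time 2
(row=3, col=0): c = -0.4300 + -0.3960i → escape time 7
(row=3, col=1): c = 0.0467 + -0.3960i → escape time 7
(row=3, col=2): c = 0.5233 + -0.3960i → escape time 5
(row=3, col=3): c = 1.0000 + -0.3960i → escape time 2
(row=4, col=0): c = -0.4300 + -0.5980i → escape time 7
(row=4, col=1): c = 0.0467 + -0.5980i → escape time 7
(row=4, col=2): c = 0.5233 + -0.5980i → escape time 4
(row=4, col=3): c = 1.0000 + -0.5980i → escape time 2
(row=5, col=0): c = -0.4300 + -0.8000i → escape time 6
(row=5, col=1): c = 0.0467 + -0.8000i → escape time 7
(row=5, col=2): c = 0.5233 + -0.8000i → escape time 3
(row=5, col=3): c = 1.0000 + -0.8000i → escape time 2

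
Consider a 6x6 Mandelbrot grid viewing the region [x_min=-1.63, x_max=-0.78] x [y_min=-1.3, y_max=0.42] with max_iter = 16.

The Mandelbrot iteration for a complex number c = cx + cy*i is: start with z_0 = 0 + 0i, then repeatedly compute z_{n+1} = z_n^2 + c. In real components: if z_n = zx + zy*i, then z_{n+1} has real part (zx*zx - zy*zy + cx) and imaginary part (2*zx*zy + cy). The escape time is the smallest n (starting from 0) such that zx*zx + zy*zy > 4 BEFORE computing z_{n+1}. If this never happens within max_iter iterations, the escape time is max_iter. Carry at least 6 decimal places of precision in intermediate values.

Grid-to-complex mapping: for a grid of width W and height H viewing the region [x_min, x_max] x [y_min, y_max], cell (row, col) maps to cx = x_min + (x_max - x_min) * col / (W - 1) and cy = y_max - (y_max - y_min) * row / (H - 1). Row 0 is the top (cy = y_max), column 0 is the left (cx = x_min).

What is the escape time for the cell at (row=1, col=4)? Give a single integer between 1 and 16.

z_0 = 0 + 0i, c = -0.9500 + 0.0760i
Iter 1: z = -0.9500 + 0.0760i, |z|^2 = 0.9083
Iter 2: z = -0.0533 + -0.0684i, |z|^2 = 0.0075
Iter 3: z = -0.9518 + 0.0833i, |z|^2 = 0.9129
Iter 4: z = -0.0509 + -0.0826i, |z|^2 = 0.0094
Iter 5: z = -0.9542 + 0.0844i, |z|^2 = 0.9177
Iter 6: z = -0.0466 + -0.0851i, |z|^2 = 0.0094
Iter 7: z = -0.9551 + 0.0839i, |z|^2 = 0.9192
Iter 8: z = -0.0449 + -0.0843i, |z|^2 = 0.0091
Iter 9: z = -0.9551 + 0.0836i, |z|^2 = 0.9192
Iter 10: z = -0.0448 + -0.0836i, |z|^2 = 0.0090
Iter 11: z = -0.9550 + 0.0835i, |z|^2 = 0.9190
Iter 12: z = -0.0450 + -0.0835i, |z|^2 = 0.0090
Iter 13: z = -0.9549 + 0.0835i, |z|^2 = 0.9189
Iter 14: z = -0.0451 + -0.0835i, |z|^2 = 0.0090
Iter 15: z = -0.9549 + 0.0835i, |z|^2 = 0.9189

Answer: 16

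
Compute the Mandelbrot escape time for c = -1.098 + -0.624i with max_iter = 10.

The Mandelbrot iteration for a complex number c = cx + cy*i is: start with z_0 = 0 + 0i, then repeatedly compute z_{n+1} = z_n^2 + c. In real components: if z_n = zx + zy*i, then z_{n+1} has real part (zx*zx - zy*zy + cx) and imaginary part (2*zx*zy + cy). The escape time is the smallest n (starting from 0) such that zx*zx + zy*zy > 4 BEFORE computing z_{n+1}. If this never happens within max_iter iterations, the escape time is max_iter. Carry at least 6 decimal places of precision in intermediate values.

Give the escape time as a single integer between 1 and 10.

z_0 = 0 + 0i, c = -1.0980 + -0.6240i
Iter 1: z = -1.0980 + -0.6240i, |z|^2 = 1.5950
Iter 2: z = -0.2818 + 0.7463i, |z|^2 = 0.6364
Iter 3: z = -1.5756 + -1.0446i, |z|^2 = 3.5736
Iter 4: z = 0.2933 + 2.6676i, |z|^2 = 7.2022
Escaped at iteration 4

Answer: 4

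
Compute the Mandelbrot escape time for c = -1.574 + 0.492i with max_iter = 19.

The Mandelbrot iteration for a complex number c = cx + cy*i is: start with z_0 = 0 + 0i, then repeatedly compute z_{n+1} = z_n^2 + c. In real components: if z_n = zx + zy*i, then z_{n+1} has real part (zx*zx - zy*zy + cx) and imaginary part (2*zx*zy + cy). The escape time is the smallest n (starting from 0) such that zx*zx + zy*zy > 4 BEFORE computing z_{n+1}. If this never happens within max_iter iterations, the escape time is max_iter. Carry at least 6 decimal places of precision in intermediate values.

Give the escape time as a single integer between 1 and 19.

z_0 = 0 + 0i, c = -1.5740 + 0.4920i
Iter 1: z = -1.5740 + 0.4920i, |z|^2 = 2.7195
Iter 2: z = 0.6614 + -1.0568i, |z|^2 = 1.5543
Iter 3: z = -2.2534 + -0.9060i, |z|^2 = 5.8986
Escaped at iteration 3

Answer: 3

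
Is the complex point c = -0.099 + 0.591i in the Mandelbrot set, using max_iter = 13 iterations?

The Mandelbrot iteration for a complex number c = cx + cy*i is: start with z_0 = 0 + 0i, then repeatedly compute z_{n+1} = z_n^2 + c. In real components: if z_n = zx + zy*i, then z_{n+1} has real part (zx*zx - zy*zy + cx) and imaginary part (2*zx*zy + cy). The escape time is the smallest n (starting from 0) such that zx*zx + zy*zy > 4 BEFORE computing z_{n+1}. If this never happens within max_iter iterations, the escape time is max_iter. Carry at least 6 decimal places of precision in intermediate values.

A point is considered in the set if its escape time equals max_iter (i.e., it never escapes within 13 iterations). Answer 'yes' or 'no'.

z_0 = 0 + 0i, c = -0.0990 + 0.5910i
Iter 1: z = -0.0990 + 0.5910i, |z|^2 = 0.3591
Iter 2: z = -0.4385 + 0.4740i, |z|^2 = 0.4169
Iter 3: z = -0.1314 + 0.1753i, |z|^2 = 0.0480
Iter 4: z = -0.1125 + 0.5449i, |z|^2 = 0.3096
Iter 5: z = -0.3833 + 0.4684i, |z|^2 = 0.3663
Iter 6: z = -0.1715 + 0.2319i, |z|^2 = 0.0832
Iter 7: z = -0.1234 + 0.5115i, |z|^2 = 0.2768
Iter 8: z = -0.3454 + 0.4648i, |z|^2 = 0.3353
Iter 9: z = -0.1958 + 0.2700i, |z|^2 = 0.1112
Iter 10: z = -0.1336 + 0.4853i, |z|^2 = 0.2534
Iter 11: z = -0.3167 + 0.4614i, |z|^2 = 0.3132
Iter 12: z = -0.2116 + 0.2988i, |z|^2 = 0.1340
Did not escape in 13 iterations → in set

Answer: yes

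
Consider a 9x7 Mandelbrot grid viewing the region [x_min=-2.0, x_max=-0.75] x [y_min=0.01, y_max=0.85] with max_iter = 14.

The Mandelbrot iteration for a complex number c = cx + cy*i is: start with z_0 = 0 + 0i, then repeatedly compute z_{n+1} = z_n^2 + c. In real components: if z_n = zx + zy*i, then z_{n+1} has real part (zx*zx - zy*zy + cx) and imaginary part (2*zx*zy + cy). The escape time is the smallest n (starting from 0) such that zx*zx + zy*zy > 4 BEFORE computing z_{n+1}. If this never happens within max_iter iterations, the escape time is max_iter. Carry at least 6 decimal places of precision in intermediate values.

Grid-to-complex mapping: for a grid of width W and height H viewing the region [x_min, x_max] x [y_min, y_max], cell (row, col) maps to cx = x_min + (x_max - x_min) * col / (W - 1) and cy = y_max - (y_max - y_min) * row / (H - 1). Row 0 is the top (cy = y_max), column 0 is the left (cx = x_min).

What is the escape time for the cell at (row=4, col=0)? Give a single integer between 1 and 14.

z_0 = 0 + 0i, c = -2.0000 + 0.2900i
Iter 1: z = -2.0000 + 0.2900i, |z|^2 = 4.0841
Escaped at iteration 1

Answer: 1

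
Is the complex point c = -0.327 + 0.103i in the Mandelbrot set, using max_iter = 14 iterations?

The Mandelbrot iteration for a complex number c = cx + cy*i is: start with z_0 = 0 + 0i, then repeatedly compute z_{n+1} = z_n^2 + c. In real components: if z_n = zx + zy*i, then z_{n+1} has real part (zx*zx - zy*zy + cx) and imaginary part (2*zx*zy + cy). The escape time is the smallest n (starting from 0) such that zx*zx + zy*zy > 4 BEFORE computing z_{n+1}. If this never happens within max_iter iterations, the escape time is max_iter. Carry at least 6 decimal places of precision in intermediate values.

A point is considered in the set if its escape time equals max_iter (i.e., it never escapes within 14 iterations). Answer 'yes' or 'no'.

Answer: yes

Derivation:
z_0 = 0 + 0i, c = -0.3270 + 0.1030i
Iter 1: z = -0.3270 + 0.1030i, |z|^2 = 0.1175
Iter 2: z = -0.2307 + 0.0356i, |z|^2 = 0.0545
Iter 3: z = -0.2751 + 0.0866i, |z|^2 = 0.0831
Iter 4: z = -0.2588 + 0.0554i, |z|^2 = 0.0701
Iter 5: z = -0.2631 + 0.0743i, |z|^2 = 0.0747
Iter 6: z = -0.2633 + 0.0639i, |z|^2 = 0.0734
Iter 7: z = -0.2617 + 0.0694i, |z|^2 = 0.0733
Iter 8: z = -0.2633 + 0.0667i, |z|^2 = 0.0738
Iter 9: z = -0.2621 + 0.0679i, |z|^2 = 0.0733
Iter 10: z = -0.2629 + 0.0674i, |z|^2 = 0.0737
Iter 11: z = -0.2624 + 0.0676i, |z|^2 = 0.0734
Iter 12: z = -0.2627 + 0.0675i, |z|^2 = 0.0736
Iter 13: z = -0.2626 + 0.0675i, |z|^2 = 0.0735
Did not escape in 14 iterations → in set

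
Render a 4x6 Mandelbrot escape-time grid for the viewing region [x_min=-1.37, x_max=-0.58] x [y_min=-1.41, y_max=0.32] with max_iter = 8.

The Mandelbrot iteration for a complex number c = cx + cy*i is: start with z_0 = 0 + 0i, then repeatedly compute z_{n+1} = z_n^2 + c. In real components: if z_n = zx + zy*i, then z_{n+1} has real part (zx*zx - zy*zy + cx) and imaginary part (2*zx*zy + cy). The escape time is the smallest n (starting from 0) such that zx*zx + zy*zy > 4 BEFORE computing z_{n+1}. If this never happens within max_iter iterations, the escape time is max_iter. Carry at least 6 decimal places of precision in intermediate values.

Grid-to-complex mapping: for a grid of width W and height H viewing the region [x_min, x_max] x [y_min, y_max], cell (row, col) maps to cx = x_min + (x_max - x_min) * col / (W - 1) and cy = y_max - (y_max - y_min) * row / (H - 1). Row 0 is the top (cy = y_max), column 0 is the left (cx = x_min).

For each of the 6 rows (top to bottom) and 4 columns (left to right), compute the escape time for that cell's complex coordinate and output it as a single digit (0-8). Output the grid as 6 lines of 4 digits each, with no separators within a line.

(row=0, col=0): c = -1.3700 + 0.3200i → escape time 6
(row=0, col=1): c = -1.1067 + 0.3200i → escape time 8
(row=0, col=2): c = -0.8433 + 0.3200i → escape time 8
(row=0, col=3): c = -0.5800 + 0.3200i → escape time 8
(row=1, col=0): c = -1.3700 + -0.0260i → escape time 8
(row=1, col=1): c = -1.1067 + -0.0260i → escape time 8
(row=1, col=2): c = -0.8433 + -0.0260i → escape time 8
(row=1, col=3): c = -0.5800 + -0.0260i → escape time 8
(row=2, col=0): c = -1.3700 + -0.3720i → escape time 5
(row=2, col=1): c = -1.1067 + -0.3720i → escape time 7
(row=2, col=2): c = -0.8433 + -0.3720i → escape time 7
(row=2, col=3): c = -0.5800 + -0.3720i → escape time 8
(row=3, col=0): c = -1.3700 + -0.7180i → escape time 3
(row=3, col=1): c = -1.1067 + -0.7180i → escape time 3
(row=3, col=2): c = -0.8433 + -0.7180i → escape time 4
(row=3, col=3): c = -0.5800 + -0.7180i → escape time 7
(row=4, col=0): c = -1.3700 + -1.0640i → escape time 3
(row=4, col=1): c = -1.1067 + -1.0640i → escape time 3
(row=4, col=2): c = -0.8433 + -1.0640i → escape time 3
(row=4, col=3): c = -0.5800 + -1.0640i → escape time 4
(row=5, col=0): c = -1.3700 + -1.4100i → escape time 2
(row=5, col=1): c = -1.1067 + -1.4100i → escape time 2
(row=5, col=2): c = -0.8433 + -1.4100i → escape time 2
(row=5, col=3): c = -0.5800 + -1.4100i → escape time 2

Answer: 6888
8888
5778
3347
3334
2222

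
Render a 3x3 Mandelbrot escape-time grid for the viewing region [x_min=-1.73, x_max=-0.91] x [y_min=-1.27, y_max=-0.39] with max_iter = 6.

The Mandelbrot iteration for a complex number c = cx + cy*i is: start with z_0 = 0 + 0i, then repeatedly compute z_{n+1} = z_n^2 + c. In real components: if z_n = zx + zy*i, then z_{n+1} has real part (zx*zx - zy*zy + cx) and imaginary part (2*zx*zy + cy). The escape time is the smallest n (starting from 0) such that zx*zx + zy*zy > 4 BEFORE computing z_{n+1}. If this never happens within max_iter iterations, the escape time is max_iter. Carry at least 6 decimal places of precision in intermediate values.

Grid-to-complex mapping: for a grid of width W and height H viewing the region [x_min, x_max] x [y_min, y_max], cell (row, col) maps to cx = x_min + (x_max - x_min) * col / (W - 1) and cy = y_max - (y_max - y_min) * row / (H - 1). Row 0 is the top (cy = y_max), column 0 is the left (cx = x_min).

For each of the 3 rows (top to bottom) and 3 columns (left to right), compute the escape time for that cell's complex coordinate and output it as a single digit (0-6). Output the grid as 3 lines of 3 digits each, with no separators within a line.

Answer: 366
233
123

Derivation:
(row=0, col=0): c = -1.7300 + -0.3900i → escape time 3
(row=0, col=1): c = -1.3200 + -0.3900i → escape time 6
(row=0, col=2): c = -0.9100 + -0.3900i → escape time 6
(row=1, col=0): c = -1.7300 + -0.8300i → escape time 2
(row=1, col=1): c = -1.3200 + -0.8300i → escape time 3
(row=1, col=2): c = -0.9100 + -0.8300i → escape time 3
(row=2, col=0): c = -1.7300 + -1.2700i → escape time 1
(row=2, col=1): c = -1.3200 + -1.2700i → escape time 2
(row=2, col=2): c = -0.9100 + -1.2700i → escape time 3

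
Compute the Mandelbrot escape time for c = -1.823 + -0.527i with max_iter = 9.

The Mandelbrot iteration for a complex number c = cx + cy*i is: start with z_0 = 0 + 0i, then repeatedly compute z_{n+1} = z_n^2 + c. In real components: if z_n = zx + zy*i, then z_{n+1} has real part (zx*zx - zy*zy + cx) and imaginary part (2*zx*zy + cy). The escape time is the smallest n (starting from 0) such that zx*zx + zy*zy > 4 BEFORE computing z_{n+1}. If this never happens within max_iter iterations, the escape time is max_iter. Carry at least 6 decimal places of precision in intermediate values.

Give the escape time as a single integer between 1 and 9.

Answer: 3

Derivation:
z_0 = 0 + 0i, c = -1.8230 + -0.5270i
Iter 1: z = -1.8230 + -0.5270i, |z|^2 = 3.6011
Iter 2: z = 1.2226 + 1.3944i, |z|^2 = 3.4392
Iter 3: z = -2.2727 + 2.8827i, |z|^2 = 13.4751
Escaped at iteration 3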